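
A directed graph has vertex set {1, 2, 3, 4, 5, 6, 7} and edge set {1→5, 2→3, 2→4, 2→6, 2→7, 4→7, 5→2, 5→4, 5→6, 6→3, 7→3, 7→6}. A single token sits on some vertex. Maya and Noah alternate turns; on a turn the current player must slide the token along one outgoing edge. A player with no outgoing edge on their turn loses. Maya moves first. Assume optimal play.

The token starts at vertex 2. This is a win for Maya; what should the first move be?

Move to 4.

Work bottom-up. With no move the player to move loses. Otherwise the position is W if at least one move leads to an L position for the opponent, and L if every move leads to a W.
Every edge goes from a vertex to one that appears earlier in the order 3, 6, 7, 4, 2, 5, 1, so processing vertices in that order labels each vertex after all of its successors.
3: no outgoing edge → L
6: can move to 3, which is L ⇒ W
7: can move to 3, which is L ⇒ W
4: the only move is to 7(W), a W ⇒ L
2: can move to 4, which is L ⇒ W
5: can move to 4, which is L ⇒ W
1: the only move is to 5(W), a W ⇒ L
From 2, the L positions reachable in one move are: 4, 3. Any move reaching one of these is winning.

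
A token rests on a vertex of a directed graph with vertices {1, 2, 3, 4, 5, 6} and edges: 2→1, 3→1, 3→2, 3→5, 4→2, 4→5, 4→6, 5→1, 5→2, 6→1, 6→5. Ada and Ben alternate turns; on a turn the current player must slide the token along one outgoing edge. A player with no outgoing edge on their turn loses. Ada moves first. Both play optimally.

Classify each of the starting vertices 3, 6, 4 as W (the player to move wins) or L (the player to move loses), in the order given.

3: W, 6: W, 4: L

Label each position W (a win for the player to move) or L (a loss). A position with no legal move is L; any other position is W exactly when some move reaches an L, and L when every move reaches a W.
Every edge goes from a vertex to one that appears earlier in the order 1, 2, 5, 3, 6, 4, so processing vertices in that order labels each vertex after all of its successors.
1: no outgoing edge → L
2: reaches L-position 1 → W
5: reaches L-position 1 → W
3: reaches L-position 1 → W
6: reaches L-position 1 → W
4: only reaches 6(W), 5(W), 2(W), all W → L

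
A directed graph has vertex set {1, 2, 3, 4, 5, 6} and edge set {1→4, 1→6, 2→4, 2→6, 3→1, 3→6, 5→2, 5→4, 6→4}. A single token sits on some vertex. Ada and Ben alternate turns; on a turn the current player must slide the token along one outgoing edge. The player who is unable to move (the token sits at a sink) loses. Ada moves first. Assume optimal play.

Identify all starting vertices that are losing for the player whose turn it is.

Positions with no move are L. A position that does have a move is losing for the player to move precisely when every available move leads to a winning position for the opponent. Fill in the labels:
Every edge goes from a vertex to one that appears earlier in the order 4, 6, 1, 3, 2, 5, so processing vertices in that order labels each vertex after all of its successors.
4: no outgoing edge → L
6: can move to 4, which is L ⇒ W
1: can move to 4, which is L ⇒ W
3: moves to 1(W), 6(W); every one is W ⇒ L
2: can move to 4, which is L ⇒ W
5: can move to 4, which is L ⇒ W
Reading off the rows marked L gives the requested list; there are 2 such vertices.

3, 4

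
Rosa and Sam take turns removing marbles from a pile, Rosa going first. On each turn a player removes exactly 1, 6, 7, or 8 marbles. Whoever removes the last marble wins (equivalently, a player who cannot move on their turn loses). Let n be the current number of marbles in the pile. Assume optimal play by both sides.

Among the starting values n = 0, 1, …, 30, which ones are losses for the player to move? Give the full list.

0, 2, 4, 13, 15, 17, 26, 28, 30

Positions with no move are L. A position that does have a move is losing for the player to move precisely when every available move leads to a winning position for the opponent. Fill in the labels:
n=0: no move → L
n=1: can move to 0, which is L ⇒ W
n=2: the only move is to 1(W), a W ⇒ L
n=3: can move to 2, which is L ⇒ W
n=4: the only move is to 3(W), a W ⇒ L
n=5: can move to 4, which is L ⇒ W
n=6: can move to 0, which is L ⇒ W
n=7: can move to 0, which is L ⇒ W
n=8: can move to 2, which is L ⇒ W
n=9: can move to 2, which is L ⇒ W
n=10: can move to 4, which is L ⇒ W
n=11: can move to 4, which is L ⇒ W
n=12: can move to 4, which is L ⇒ W
n=13: moves to 12(W), 7(W), 6(W), 5(W); every one is W ⇒ L
n=14: can move to 13, which is L ⇒ W
n=15: moves to 14(W), 9(W), 8(W), 7(W); every one is W ⇒ L
n=16: can move to 15, which is L ⇒ W
n=17: moves to 16(W), 11(W), 10(W), 9(W); every one is W ⇒ L
n=18: can move to 17, which is L ⇒ W
n=19: can move to 13, which is L ⇒ W
n=20: can move to 13, which is L ⇒ W
n=21: can move to 15, which is L ⇒ W
n=22: can move to 15, which is L ⇒ W
n=23: can move to 17, which is L ⇒ W
n=24: can move to 17, which is L ⇒ W
n=25: can move to 17, which is L ⇒ W
n=26: moves to 25(W), 20(W), 19(W), 18(W); every one is W ⇒ L
n=27: can move to 26, which is L ⇒ W
n=28: moves to 27(W), 22(W), 21(W), 20(W); every one is W ⇒ L
n=29: can move to 28, which is L ⇒ W
n=30: moves to 29(W), 24(W), 23(W), 22(W); every one is W ⇒ L
The losing starting values of n are exactly the entries labelled L in this table (9 of them).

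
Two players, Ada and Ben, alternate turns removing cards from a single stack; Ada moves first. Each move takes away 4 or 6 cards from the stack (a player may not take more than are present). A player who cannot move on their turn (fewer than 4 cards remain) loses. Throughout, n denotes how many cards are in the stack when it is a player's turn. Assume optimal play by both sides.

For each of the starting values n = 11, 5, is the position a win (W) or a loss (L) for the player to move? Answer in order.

Label each position W (a win for the player to move) or L (a loss). A position with no legal move is L; any other position is W exactly when some move reaches an L, and L when every move reaches a W.
n=0: no move → L
n=1: no move → L
n=2: no move → L
n=3: no move → L
n=4: reaches L-position 0 → W
n=5: reaches L-position 1 → W
n=6: reaches L-position 2 → W
n=7: reaches L-position 3 → W
n=8: reaches L-position 2 → W
n=9: reaches L-position 3 → W
n=10: only reaches 6(W), 4(W), all W → L
n=11: only reaches 7(W), 5(W), all W → L

11: L, 5: W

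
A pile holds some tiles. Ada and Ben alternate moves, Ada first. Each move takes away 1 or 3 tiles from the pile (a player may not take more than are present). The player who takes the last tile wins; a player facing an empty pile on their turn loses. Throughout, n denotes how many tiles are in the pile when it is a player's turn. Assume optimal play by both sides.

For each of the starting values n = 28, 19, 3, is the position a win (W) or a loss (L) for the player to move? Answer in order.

28: L, 19: W, 3: W

Use the standard recursion: the mover loses at a terminal position; elsewhere, the mover wins exactly when some move hands the opponent an L position.
n=0: no move → L
n=1: W (go to 0, an L position)
n=2: L (sole option 1(W) is W)
n=3: W (go to 2, an L position)
n=4: L (options 3(W), 1(W) are all W)
n=5: W (go to 4, an L position)
n=6: L (options 5(W), 3(W) are all W)
n=7: W (go to 6, an L position)
n=8: L (options 7(W), 5(W) are all W)
n=9: W (go to 8, an L position)
n=10: L (options 9(W), 7(W) are all W)
n=11: W (go to 10, an L position)
n=12: L (options 11(W), 9(W) are all W)
n=13: W (go to 12, an L position)
n=14: L (options 13(W), 11(W) are all W)
n=15: W (go to 14, an L position)
n=16: L (options 15(W), 13(W) are all W)
n=17: W (go to 16, an L position)
n=18: L (options 17(W), 15(W) are all W)
n=19: W (go to 18, an L position)
n=20: L (options 19(W), 17(W) are all W)
n=21: W (go to 20, an L position)
n=22: L (options 21(W), 19(W) are all W)
n=23: W (go to 22, an L position)
n=24: L (options 23(W), 21(W) are all W)
n=25: W (go to 24, an L position)
n=26: L (options 25(W), 23(W) are all W)
n=27: W (go to 26, an L position)
n=28: L (options 27(W), 25(W) are all W)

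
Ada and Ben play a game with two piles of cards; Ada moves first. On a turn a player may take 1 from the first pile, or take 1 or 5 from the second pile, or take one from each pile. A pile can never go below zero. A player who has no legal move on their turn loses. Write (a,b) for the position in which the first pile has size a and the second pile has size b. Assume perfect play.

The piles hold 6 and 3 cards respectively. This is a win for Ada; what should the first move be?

Move to (6,2).

Work bottom-up. With no move the player to move loses. Otherwise the position is W if at least one move leads to an L position for the opponent, and L if every move leads to a W.
No move ever increases a pile, so every position that can arise here has a ≤ 6 and b ≤ 3; it is enough to label the cells with 0 ≤ a ≤ 6 and 0 ≤ b ≤ 3.
Every move lowers a or b (never raises either), so fill the grid row by row in increasing a, and left to right within a row: each cell's successors are then already labelled.
      b=0  b=1  b=2  b=3
a=0:    L    W    L    W
a=1:    W    W    W    W
a=2:    L    W    L    W
a=3:    W    W    W    W
a=4:    L    W    L    W
a=5:    W    W    W    W
a=6:    L    W    L    W
Cells with no legal move (terminal, hence L): (0,0).
The remaining L cells, each justified by listing all of its moves:
(0,2): the only move is to (0,1)(W), a W ⇒ L
(2,0): the only move is to (1,0)(W), a W ⇒ L
(2,2): moves to (1,2)(W), (2,1)(W), (1,1)(W); every one is W ⇒ L
(4,0): the only move is to (3,0)(W), a W ⇒ L
(4,2): moves to (3,2)(W), (4,1)(W), (3,1)(W); every one is W ⇒ L
(6,0): the only move is to (5,0)(W), a W ⇒ L
(6,2): moves to (5,2)(W), (6,1)(W), (5,1)(W); every one is W ⇒ L
Every other cell has at least one move into one of the L cells above, so it is W.
From (6,3), the L positions reachable in one move are: (6,2).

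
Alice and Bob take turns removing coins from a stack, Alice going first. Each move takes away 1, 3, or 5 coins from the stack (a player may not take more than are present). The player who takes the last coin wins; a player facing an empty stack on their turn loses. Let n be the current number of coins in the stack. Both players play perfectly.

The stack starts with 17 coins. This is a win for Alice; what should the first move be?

Work bottom-up. With no move the player to move loses. Otherwise the position is W if at least one move leads to an L position for the opponent, and L if every move leads to a W.
n=0: no move → L
n=1: reaches L-position 0 → W
n=2: only reaches 1(W), which is W → L
n=3: reaches L-position 2 → W
n=4: only reaches 3(W), 1(W), all W → L
n=5: reaches L-position 4 → W
n=6: only reaches 5(W), 3(W), 1(W), all W → L
n=7: reaches L-position 6 → W
n=8: only reaches 7(W), 5(W), 3(W), all W → L
n=9: reaches L-position 8 → W
n=10: only reaches 9(W), 7(W), 5(W), all W → L
n=11: reaches L-position 10 → W
n=12: only reaches 11(W), 9(W), 7(W), all W → L
n=13: reaches L-position 12 → W
n=14: only reaches 13(W), 11(W), 9(W), all W → L
n=15: reaches L-position 14 → W
n=16: only reaches 15(W), 13(W), 11(W), all W → L
n=17: reaches L-position 16 → W
From 17, the L positions reachable in one move are: 16, 14, 12. Any move reaching one of these is winning.

Remove 1, leaving 16.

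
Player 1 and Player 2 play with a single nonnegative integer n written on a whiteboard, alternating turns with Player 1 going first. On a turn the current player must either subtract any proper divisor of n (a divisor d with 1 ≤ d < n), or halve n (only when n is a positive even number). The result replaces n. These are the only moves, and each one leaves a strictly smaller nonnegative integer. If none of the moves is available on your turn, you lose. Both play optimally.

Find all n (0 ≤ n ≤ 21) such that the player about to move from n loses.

Classify positions by backward induction: terminal positions (no move available) are L. From any other position, the mover wins iff some move reaches an L.
n=0: no move → L
n=1: no move → L
n=2: can move to 1, which is L ⇒ W
n=3: the only move is to 2(W), a W ⇒ L
n=4: can move to 3, which is L ⇒ W
n=5: the only move is to 4(W), a W ⇒ L
n=6: can move to 3, which is L ⇒ W
n=7: the only move is to 6(W), a W ⇒ L
n=8: can move to 7, which is L ⇒ W
n=9: moves to 6(W), 8(W); every one is W ⇒ L
n=10: can move to 5, which is L ⇒ W
n=11: the only move is to 10(W), a W ⇒ L
n=12: can move to 9, which is L ⇒ W
n=13: the only move is to 12(W), a W ⇒ L
n=14: can move to 7, which is L ⇒ W
n=15: moves to 10(W), 12(W), 14(W); every one is W ⇒ L
n=16: can move to 15, which is L ⇒ W
n=17: the only move is to 16(W), a W ⇒ L
n=18: can move to 9, which is L ⇒ W
n=19: the only move is to 18(W), a W ⇒ L
n=20: can move to 15, which is L ⇒ W
n=21: moves to 14(W), 18(W), 20(W); every one is W ⇒ L
The losing starting values of n are exactly the entries labelled L in this table (12 of them).

0, 1, 3, 5, 7, 9, 11, 13, 15, 17, 19, 21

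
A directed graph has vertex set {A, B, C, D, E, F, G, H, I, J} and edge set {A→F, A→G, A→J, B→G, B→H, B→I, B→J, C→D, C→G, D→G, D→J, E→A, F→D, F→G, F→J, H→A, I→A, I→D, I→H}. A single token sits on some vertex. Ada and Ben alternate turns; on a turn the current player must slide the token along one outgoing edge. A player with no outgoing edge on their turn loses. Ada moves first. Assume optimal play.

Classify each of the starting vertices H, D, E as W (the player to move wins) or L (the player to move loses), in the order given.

H: L, D: W, E: L

Positions with no move are L. A position that does have a move is losing for the player to move precisely when every available move leads to a winning position for the opponent. Fill in the labels:
Every edge goes from a vertex to one that appears earlier in the order G, J, D, C, F, A, H, E, I, B, so processing vertices in that order labels each vertex after all of its successors.
G: no outgoing edge → L
J: no outgoing edge → L
D: W (go to J, an L position)
C: W (go to G, an L position)
F: W (go to J, an L position)
A: W (go to J, an L position)
H: L (sole option A(W) is W)
E: L (sole option A(W) is W)
I: W (go to H, an L position)
B: W (go to H, an L position)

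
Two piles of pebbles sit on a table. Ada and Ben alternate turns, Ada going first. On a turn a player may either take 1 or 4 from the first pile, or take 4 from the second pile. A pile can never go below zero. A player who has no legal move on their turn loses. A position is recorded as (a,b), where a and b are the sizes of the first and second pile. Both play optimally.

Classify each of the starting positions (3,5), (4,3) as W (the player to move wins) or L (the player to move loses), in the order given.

Positions with no move are L. A position that does have a move is losing for the player to move precisely when every available move leads to a winning position for the opponent. Fill in the labels:
No move ever increases a pile, so every position that can arise here has a ≤ 4 and b ≤ 5; it is enough to label the cells with 0 ≤ a ≤ 4 and 0 ≤ b ≤ 5.
Every move lowers a or b (never raises either), so fill the grid row by row in increasing a, and left to right within a row: each cell's successors are then already labelled.
      b=0  b=1  b=2  b=3  b=4  b=5
a=0:    L    L    L    L    W    W
a=1:    W    W    W    W    L    L
a=2:    L    L    L    L    W    W
a=3:    W    W    W    W    L    L
a=4:    W    W    W    W    W    W
Cells with no legal move (terminal, hence L): (0,0), (0,1), (0,2), (0,3).
The remaining L cells, each justified by listing all of its moves:
(1,4): →(0,4)(W), (1,0)(W) — all W, so L
(1,5): →(0,5)(W), (1,1)(W) — all W, so L
(2,0): →(1,0)(W) only, which is W, so L
(2,1): →(1,1)(W) only, which is W, so L
(2,2): →(1,2)(W) only, which is W, so L
(2,3): →(1,3)(W) only, which is W, so L
(3,4): →(2,4)(W), (3,0)(W) — all W, so L
(3,5): →(2,5)(W), (3,1)(W) — all W, so L
Every other cell has at least one move into one of the L cells above, so it is W.
(3,5): one of the L cells justified above, so L
(4,3): the move to (0,3) reaches an L cell, so W

(3,5): L, (4,3): W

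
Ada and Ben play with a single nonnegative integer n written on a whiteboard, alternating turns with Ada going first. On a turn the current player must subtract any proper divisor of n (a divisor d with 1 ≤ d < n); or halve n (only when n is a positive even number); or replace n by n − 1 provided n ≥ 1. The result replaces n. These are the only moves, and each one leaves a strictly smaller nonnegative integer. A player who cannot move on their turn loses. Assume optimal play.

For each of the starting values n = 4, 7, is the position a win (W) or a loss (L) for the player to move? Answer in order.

4: W, 7: L

Work bottom-up. With no move the player to move loses. Otherwise the position is W if at least one move leads to an L position for the opponent, and L if every move leads to a W.
n=0: no move → L
n=1: →0(L), so W
n=2: →1(W) only, which is W, so L
n=3: →2(L), so W
n=4: →2(L), so W
n=5: →4(W) only, which is W, so L
n=6: →5(L), so W
n=7: →6(W) only, which is W, so L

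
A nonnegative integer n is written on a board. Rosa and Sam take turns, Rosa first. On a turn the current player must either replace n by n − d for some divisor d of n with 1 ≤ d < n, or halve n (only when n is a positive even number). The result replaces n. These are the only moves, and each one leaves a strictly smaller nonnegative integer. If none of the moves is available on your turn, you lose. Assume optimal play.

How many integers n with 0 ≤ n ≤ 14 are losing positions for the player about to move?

8

Label each position W (a win for the player to move) or L (a loss). A position with no legal move is L; any other position is W exactly when some move reaches an L, and L when every move reaches a W.
n=0: no move → L
n=1: no move → L
n=2: reaches L-position 1 → W
n=3: only reaches 2(W), which is W → L
n=4: reaches L-position 3 → W
n=5: only reaches 4(W), which is W → L
n=6: reaches L-position 3 → W
n=7: only reaches 6(W), which is W → L
n=8: reaches L-position 7 → W
n=9: only reaches 6(W), 8(W), all W → L
n=10: reaches L-position 5 → W
n=11: only reaches 10(W), which is W → L
n=12: reaches L-position 9 → W
n=13: only reaches 12(W), which is W → L
n=14: reaches L-position 7 → W
L entries with 0 ≤ n ≤ 14: n = 0, 1, 3, 5, 7, 9, 11, 13; that makes 8.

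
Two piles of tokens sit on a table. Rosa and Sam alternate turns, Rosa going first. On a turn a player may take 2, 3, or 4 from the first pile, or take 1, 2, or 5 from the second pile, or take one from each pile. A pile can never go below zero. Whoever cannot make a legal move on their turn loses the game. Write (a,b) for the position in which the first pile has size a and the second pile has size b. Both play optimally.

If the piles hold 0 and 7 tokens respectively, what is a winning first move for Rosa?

Compute win/loss labels from the base case upward. A position with no move is L. Any other position is W if it can reach an L in one move, else L.
No move ever increases a pile, so every position that can arise here has a ≤ 0 and b ≤ 7; it is enough to label the cells with 0 ≤ a ≤ 0 and 0 ≤ b ≤ 7.
Every move lowers a or b (never raises either), so fill the grid row by row in increasing a, and left to right within a row: each cell's successors are then already labelled.
      b=0  b=1  b=2  b=3  b=4  b=5  b=6  b=7
a=0:    L    W    W    L    W    W    L    W
Cells with no legal move (terminal, hence L): (0,0).
The remaining L cells, each justified by listing all of its moves:
(0,3): only reaches (0,2)(W), (0,1)(W), all W → L
(0,6): only reaches (0,5)(W), (0,4)(W), (0,1)(W), all W → L
Every other cell has at least one move into one of the L cells above, so it is W.
From (0,7), the L positions reachable in one move are: (0,6).

Move to (0,6).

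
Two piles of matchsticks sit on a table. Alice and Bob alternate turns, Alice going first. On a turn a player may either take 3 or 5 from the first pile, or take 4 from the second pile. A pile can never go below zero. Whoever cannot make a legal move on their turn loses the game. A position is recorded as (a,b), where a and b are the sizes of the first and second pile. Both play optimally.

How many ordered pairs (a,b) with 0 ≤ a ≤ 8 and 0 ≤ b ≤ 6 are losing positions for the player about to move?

Build the W/L table. Terminal = L. A non-terminal position is W if it has a move to some L; otherwise it is L.
Every move lowers a or b (never raises either), so fill the grid row by row in increasing a, and left to right within a row: each cell's successors are then already labelled.
      b=0  b=1  b=2  b=3  b=4  b=5  b=6
a=0:    L    L    L    L    W    W    W
a=1:    L    L    L    L    W    W    W
a=2:    L    L    L    L    W    W    W
a=3:    W    W    W    W    L    L    L
a=4:    W    W    W    W    L    L    L
a=5:    W    W    W    W    L    L    L
a=6:    W    W    W    W    W    W    W
a=7:    W    W    W    W    W    W    W
a=8:    L    L    L    L    W    W    W
Cells with no legal move (terminal, hence L): (0,0), (0,1), (0,2), (0,3), (1,0), (1,1), (1,2), (1,3), (2,0), (2,1), (2,2), (2,3).
The remaining L cells, each justified by listing all of its moves:
(3,4): →(0,4)(W), (3,0)(W) — all W, so L
(3,5): →(0,5)(W), (3,1)(W) — all W, so L
(3,6): →(0,6)(W), (3,2)(W) — all W, so L
(4,4): →(1,4)(W), (4,0)(W) — all W, so L
(4,5): →(1,5)(W), (4,1)(W) — all W, so L
(4,6): →(1,6)(W), (4,2)(W) — all W, so L
(5,4): →(2,4)(W), (0,4)(W), (5,0)(W) — all W, so L
(5,5): →(2,5)(W), (0,5)(W), (5,1)(W) — all W, so L
(5,6): →(2,6)(W), (0,6)(W), (5,2)(W) — all W, so L
(8,0): →(5,0)(W), (3,0)(W) — all W, so L
(8,1): →(5,1)(W), (3,1)(W) — all W, so L
(8,2): →(5,2)(W), (3,2)(W) — all W, so L
(8,3): →(5,3)(W), (3,3)(W) — all W, so L
Every other cell has at least one move into one of the L cells above, so it is W.
L cells per row: a=0: 4, a=1: 4, a=2: 4, a=3: 3, a=4: 3, a=5: 3, a=6: 0, a=7: 0, a=8: 4; total 25.

25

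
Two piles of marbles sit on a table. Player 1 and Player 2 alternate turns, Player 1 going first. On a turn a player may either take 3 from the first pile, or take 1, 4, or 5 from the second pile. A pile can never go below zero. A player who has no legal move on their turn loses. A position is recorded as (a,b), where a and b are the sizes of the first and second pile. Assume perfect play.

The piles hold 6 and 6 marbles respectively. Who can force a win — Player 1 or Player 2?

Classify positions by backward induction: terminal positions (no move available) are L. From any other position, the mover wins iff some move reaches an L.
No move ever increases a pile, so every position that can arise here has a ≤ 6 and b ≤ 6; it is enough to label the cells with 0 ≤ a ≤ 6 and 0 ≤ b ≤ 6.
Every move lowers a or b (never raises either), so fill the grid row by row in increasing a, and left to right within a row: each cell's successors are then already labelled.
      b=0  b=1  b=2  b=3  b=4  b=5  b=6
a=0:    L    W    L    W    W    W    W
a=1:    L    W    L    W    W    W    W
a=2:    L    W    L    W    W    W    W
a=3:    W    L    W    L    W    W    W
a=4:    W    L    W    L    W    W    W
a=5:    W    L    W    L    W    W    W
a=6:    L    W    L    W    W    W    W
Cells with no legal move (terminal, hence L): (0,0), (1,0), (2,0).
The remaining L cells, each justified by listing all of its moves:
(0,2): only reaches (0,1)(W), which is W → L
(1,2): only reaches (1,1)(W), which is W → L
(2,2): only reaches (2,1)(W), which is W → L
(3,1): only reaches (0,1)(W), (3,0)(W), all W → L
(3,3): only reaches (0,3)(W), (3,2)(W), all W → L
(4,1): only reaches (1,1)(W), (4,0)(W), all W → L
(4,3): only reaches (1,3)(W), (4,2)(W), all W → L
(5,1): only reaches (2,1)(W), (5,0)(W), all W → L
(5,3): only reaches (2,3)(W), (5,2)(W), all W → L
(6,0): only reaches (3,0)(W), which is W → L
(6,2): only reaches (3,2)(W), (6,1)(W), all W → L
Every other cell has at least one move into one of the L cells above, so it is W.
From (6,6) Player 1 can move to (6,2), reaching an L position.

Player 1 wins.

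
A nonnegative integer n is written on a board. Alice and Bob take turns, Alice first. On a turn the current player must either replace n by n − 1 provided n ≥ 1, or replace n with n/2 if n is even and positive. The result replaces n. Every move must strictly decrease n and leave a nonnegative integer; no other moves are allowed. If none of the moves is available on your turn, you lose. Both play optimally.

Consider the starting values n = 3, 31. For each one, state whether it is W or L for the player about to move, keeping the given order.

3: W, 31: L

Positions with no move are L. A position that does have a move is losing for the player to move precisely when every available move leads to a winning position for the opponent. Fill in the labels:
n=0: no move → L
n=1: reaches L-position 0 → W
n=2: only reaches 1(W), which is W → L
n=3: reaches L-position 2 → W
n=4: reaches L-position 2 → W
n=5: only reaches 4(W), which is W → L
n=6: reaches L-position 5 → W
n=7: only reaches 6(W), which is W → L
n=8: reaches L-position 7 → W
n=9: only reaches 8(W), which is W → L
n=10: reaches L-position 5 → W
n=11: only reaches 10(W), which is W → L
n=12: reaches L-position 11 → W
n=13: only reaches 12(W), which is W → L
n=14: reaches L-position 7 → W
n=15: only reaches 14(W), which is W → L
n=16: reaches L-position 15 → W
n=17: only reaches 16(W), which is W → L
n=18: reaches L-position 9 → W
n=19: only reaches 18(W), which is W → L
n=20: reaches L-position 19 → W
n=21: only reaches 20(W), which is W → L
n=22: reaches L-position 11 → W
n=23: only reaches 22(W), which is W → L
n=24: reaches L-position 23 → W
n=25: only reaches 24(W), which is W → L
n=26: reaches L-position 13 → W
n=27: only reaches 26(W), which is W → L
n=28: reaches L-position 27 → W
n=29: only reaches 28(W), which is W → L
n=30: reaches L-position 15 → W
n=31: only reaches 30(W), which is W → L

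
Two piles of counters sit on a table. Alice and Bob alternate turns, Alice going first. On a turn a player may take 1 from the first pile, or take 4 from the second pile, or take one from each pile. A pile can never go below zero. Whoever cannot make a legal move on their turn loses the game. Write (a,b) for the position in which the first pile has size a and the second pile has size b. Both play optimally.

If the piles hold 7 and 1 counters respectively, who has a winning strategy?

Build the W/L table. Terminal = L. A non-terminal position is W if it has a move to some L; otherwise it is L.
No move ever increases a pile, so every position that can arise here has a ≤ 7 and b ≤ 1; it is enough to label the cells with 0 ≤ a ≤ 7 and 0 ≤ b ≤ 1.
Every move lowers a or b (never raises either), so fill the grid row by row in increasing a, and left to right within a row: each cell's successors are then already labelled.
      b=0  b=1
a=0:    L    L
a=1:    W    W
a=2:    L    L
a=3:    W    W
a=4:    L    L
a=5:    W    W
a=6:    L    L
a=7:    W    W
Cells with no legal move (terminal, hence L): (0,0), (0,1).
The remaining L cells, each justified by listing all of its moves:
(2,0): only reaches (1,0)(W), which is W → L
(2,1): only reaches (1,1)(W), (1,0)(W), all W → L
(4,0): only reaches (3,0)(W), which is W → L
(4,1): only reaches (3,1)(W), (3,0)(W), all W → L
(6,0): only reaches (5,0)(W), which is W → L
(6,1): only reaches (5,1)(W), (5,0)(W), all W → L
Every other cell has at least one move into one of the L cells above, so it is W.
The starting position (7,1) is W: Alice should move to (6,1), handing over an L position.

Alice wins.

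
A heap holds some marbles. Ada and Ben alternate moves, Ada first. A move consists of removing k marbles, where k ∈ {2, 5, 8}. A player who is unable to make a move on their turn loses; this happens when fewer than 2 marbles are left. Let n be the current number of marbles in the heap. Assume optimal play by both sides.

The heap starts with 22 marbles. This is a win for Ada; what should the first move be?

Remove 2, leaving 20.

Classify positions by backward induction: terminal positions (no move available) are L. From any other position, the mover wins iff some move reaches an L.
n=0: no move → L
n=1: no move → L
n=2: W (go to 0, an L position)
n=3: W (go to 1, an L position)
n=4: L (sole option 2(W) is W)
n=5: W (go to 0, an L position)
n=6: W (go to 4, an L position)
n=7: L (options 5(W), 2(W) are all W)
n=8: W (go to 0, an L position)
n=9: W (go to 7, an L position)
n=10: L (options 8(W), 5(W), 2(W) are all W)
n=11: L (options 9(W), 6(W), 3(W) are all W)
n=12: W (go to 10, an L position)
n=13: W (go to 11, an L position)
n=14: L (options 12(W), 9(W), 6(W) are all W)
n=15: W (go to 10, an L position)
n=16: W (go to 14, an L position)
n=17: L (options 15(W), 12(W), 9(W) are all W)
n=18: W (go to 10, an L position)
n=19: W (go to 17, an L position)
n=20: L (options 18(W), 15(W), 12(W) are all W)
n=21: L (options 19(W), 16(W), 13(W) are all W)
n=22: W (go to 20, an L position)
From 22, the L positions reachable in one move are: 20, 17, 14. Any move reaching one of these is winning.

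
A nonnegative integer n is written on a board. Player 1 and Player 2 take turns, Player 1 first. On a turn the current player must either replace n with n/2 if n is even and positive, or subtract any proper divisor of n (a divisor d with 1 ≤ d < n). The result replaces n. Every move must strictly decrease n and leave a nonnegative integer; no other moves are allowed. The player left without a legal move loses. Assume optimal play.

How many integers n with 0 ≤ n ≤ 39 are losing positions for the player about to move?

Compute win/loss labels from the base case upward. A position with no move is L. Any other position is W if it can reach an L in one move, else L.
n=0: no move → L
n=1: no move → L
n=2: can move to 1, which is L ⇒ W
n=3: the only move is to 2(W), a W ⇒ L
n=4: can move to 3, which is L ⇒ W
n=5: the only move is to 4(W), a W ⇒ L
n=6: can move to 3, which is L ⇒ W
n=7: the only move is to 6(W), a W ⇒ L
n=8: can move to 7, which is L ⇒ W
n=9: moves to 6(W), 8(W); every one is W ⇒ L
n=10: can move to 5, which is L ⇒ W
n=11: the only move is to 10(W), a W ⇒ L
n=12: can move to 9, which is L ⇒ W
n=13: the only move is to 12(W), a W ⇒ L
n=14: can move to 7, which is L ⇒ W
n=15: moves to 10(W), 12(W), 14(W); every one is W ⇒ L
n=16: can move to 15, which is L ⇒ W
n=17: the only move is to 16(W), a W ⇒ L
n=18: can move to 9, which is L ⇒ W
n=19: the only move is to 18(W), a W ⇒ L
n=20: can move to 15, which is L ⇒ W
n=21: moves to 14(W), 18(W), 20(W); every one is W ⇒ L
n=22: can move to 11, which is L ⇒ W
n=23: the only move is to 22(W), a W ⇒ L
n=24: can move to 21, which is L ⇒ W
n=25: moves to 20(W), 24(W); every one is W ⇒ L
n=26: can move to 13, which is L ⇒ W
n=27: moves to 18(W), 24(W), 26(W); every one is W ⇒ L
n=28: can move to 21, which is L ⇒ W
n=29: the only move is to 28(W), a W ⇒ L
n=30: can move to 15, which is L ⇒ W
n=31: the only move is to 30(W), a W ⇒ L
n=32: can move to 31, which is L ⇒ W
n=33: moves to 22(W), 30(W), 32(W); every one is W ⇒ L
n=34: can move to 17, which is L ⇒ W
n=35: moves to 28(W), 30(W), 34(W); every one is W ⇒ L
n=36: can move to 27, which is L ⇒ W
n=37: the only move is to 36(W), a W ⇒ L
n=38: can move to 19, which is L ⇒ W
n=39: moves to 26(W), 36(W), 38(W); every one is W ⇒ L
L entries with 0 ≤ n ≤ 39: n = 0, 1, 3, 5, 7, 9, 11, 13, 15, 17, 19, 21, 23, 25, 27, 29, 31, 33, 35, 37, 39; that makes 21.

21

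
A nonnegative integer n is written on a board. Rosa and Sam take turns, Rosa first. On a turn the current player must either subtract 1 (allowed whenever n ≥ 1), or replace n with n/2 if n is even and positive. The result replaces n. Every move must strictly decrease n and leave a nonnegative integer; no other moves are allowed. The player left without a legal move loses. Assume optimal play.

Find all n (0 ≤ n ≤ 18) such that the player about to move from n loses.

Classify positions by backward induction: terminal positions (no move available) are L. From any other position, the mover wins iff some move reaches an L.
n=0: no move → L
n=1: →0(L), so W
n=2: →1(W) only, which is W, so L
n=3: →2(L), so W
n=4: →2(L), so W
n=5: →4(W) only, which is W, so L
n=6: →5(L), so W
n=7: →6(W) only, which is W, so L
n=8: →7(L), so W
n=9: →8(W) only, which is W, so L
n=10: →5(L), so W
n=11: →10(W) only, which is W, so L
n=12: →11(L), so W
n=13: →12(W) only, which is W, so L
n=14: →7(L), so W
n=15: →14(W) only, which is W, so L
n=16: →15(L), so W
n=17: →16(W) only, which is W, so L
n=18: →9(L), so W
The losing starting values of n are exactly the entries labelled L in this table (9 of them).

0, 2, 5, 7, 9, 11, 13, 15, 17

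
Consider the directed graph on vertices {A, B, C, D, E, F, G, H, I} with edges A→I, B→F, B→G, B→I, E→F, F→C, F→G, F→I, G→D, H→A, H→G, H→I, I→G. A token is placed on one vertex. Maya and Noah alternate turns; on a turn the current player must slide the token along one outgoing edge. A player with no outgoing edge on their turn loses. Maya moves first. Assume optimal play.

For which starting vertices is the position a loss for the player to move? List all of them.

C, D, E, I

Use the standard recursion: the mover loses at a terminal position; elsewhere, the mover wins exactly when some move hands the opponent an L position.
Every edge goes from a vertex to one that appears earlier in the order D, C, G, I, F, A, B, H, E, so processing vertices in that order labels each vertex after all of its successors.
D: no outgoing edge → L
C: no outgoing edge → L
G: W (go to D, an L position)
I: L (sole option G(W) is W)
F: W (go to I, an L position)
A: W (go to I, an L position)
B: W (go to I, an L position)
H: W (go to I, an L position)
E: L (sole option F(W) is W)
Reading off the rows marked L gives the requested list; there are 4 such vertices.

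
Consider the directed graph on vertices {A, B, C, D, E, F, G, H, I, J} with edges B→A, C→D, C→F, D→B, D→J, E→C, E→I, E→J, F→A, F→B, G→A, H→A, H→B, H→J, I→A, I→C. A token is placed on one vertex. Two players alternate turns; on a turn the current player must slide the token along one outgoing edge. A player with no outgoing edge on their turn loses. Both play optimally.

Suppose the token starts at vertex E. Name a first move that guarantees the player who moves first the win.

Move to C.

Label each position W (a win for the player to move) or L (a loss). A position with no legal move is L; any other position is W exactly when some move reaches an L, and L when every move reaches a W.
Every edge goes from a vertex to one that appears earlier in the order A, J, B, G, F, D, H, C, I, E, so processing vertices in that order labels each vertex after all of its successors.
A: no outgoing edge → L
J: no outgoing edge → L
B: →A(L), so W
G: →A(L), so W
F: →A(L), so W
D: →J(L), so W
H: →J(L), so W
C: →D(W), F(W) — all W, so L
I: →C(L), so W
E: →C(L), so W
From E, the L positions reachable in one move are: C, J. Any move reaching one of these is winning.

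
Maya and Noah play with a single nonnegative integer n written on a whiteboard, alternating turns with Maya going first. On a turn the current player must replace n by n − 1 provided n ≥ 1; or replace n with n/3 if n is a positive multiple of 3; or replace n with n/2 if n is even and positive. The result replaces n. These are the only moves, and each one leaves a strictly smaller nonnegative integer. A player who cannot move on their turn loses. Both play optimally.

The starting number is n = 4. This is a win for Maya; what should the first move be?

Move to 2.

Positions with no move are L. A position that does have a move is losing for the player to move precisely when every available move leads to a winning position for the opponent. Fill in the labels:
n=0: no move → L
n=1: W (go to 0, an L position)
n=2: L (sole option 1(W) is W)
n=3: W (go to 2, an L position)
n=4: W (go to 2, an L position)
From 4, the L positions reachable in one move are: 2.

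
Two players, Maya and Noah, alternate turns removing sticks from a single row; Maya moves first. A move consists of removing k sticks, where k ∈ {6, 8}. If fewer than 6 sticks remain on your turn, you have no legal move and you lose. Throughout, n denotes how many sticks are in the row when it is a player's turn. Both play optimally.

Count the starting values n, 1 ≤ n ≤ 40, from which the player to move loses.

Compute win/loss labels from the base case upward. A position with no move is L. Any other position is W if it can reach an L in one move, else L.
n=0: no move → L
n=1: no move → L
n=2: no move → L
n=3: no move → L
n=4: no move → L
n=5: no move → L
n=6: reaches L-position 0 → W
n=7: reaches L-position 1 → W
n=8: reaches L-position 2 → W
n=9: reaches L-position 3 → W
n=10: reaches L-position 4 → W
n=11: reaches L-position 5 → W
n=12: reaches L-position 4 → W
n=13: reaches L-position 5 → W
n=14: only reaches 8(W), 6(W), all W → L
n=15: only reaches 9(W), 7(W), all W → L
n=16: only reaches 10(W), 8(W), all W → L
n=17: only reaches 11(W), 9(W), all W → L
n=18: only reaches 12(W), 10(W), all W → L
n=19: only reaches 13(W), 11(W), all W → L
n=20: reaches L-position 14 → W
n=21: reaches L-position 15 → W
n=22: reaches L-position 16 → W
n=23: reaches L-position 17 → W
n=24: reaches L-position 18 → W
n=25: reaches L-position 19 → W
n=26: reaches L-position 18 → W
n=27: reaches L-position 19 → W
n=28: only reaches 22(W), 20(W), all W → L
n=29: only reaches 23(W), 21(W), all W → L
n=30: only reaches 24(W), 22(W), all W → L
n=31: only reaches 25(W), 23(W), all W → L
n=32: only reaches 26(W), 24(W), all W → L
n=33: only reaches 27(W), 25(W), all W → L
n=34: reaches L-position 28 → W
n=35: reaches L-position 29 → W
n=36: reaches L-position 30 → W
n=37: reaches L-position 31 → W
n=38: reaches L-position 32 → W
n=39: reaches L-position 33 → W
n=40: reaches L-position 32 → W
L entries with 1 ≤ n ≤ 40 (n=0 is outside the asked range and is not counted): n = 1, 2, 3, 4, 5, 14, 15, 16, 17, 18, 19, 28, 29, 30, 31, 32, 33; that makes 17.

17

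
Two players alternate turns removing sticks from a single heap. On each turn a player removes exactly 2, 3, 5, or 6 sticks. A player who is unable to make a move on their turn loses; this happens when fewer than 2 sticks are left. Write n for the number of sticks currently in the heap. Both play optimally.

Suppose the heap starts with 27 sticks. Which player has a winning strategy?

The first player wins.

Compute win/loss labels from the base case upward. A position with no move is L. Any other position is W if it can reach an L in one move, else L.
n=0: no move → L
n=1: no move → L
n=2: reaches L-position 0 → W
n=3: reaches L-position 1 → W
n=4: reaches L-position 1 → W
n=5: reaches L-position 0 → W
n=6: reaches L-position 1 → W
n=7: reaches L-position 1 → W
n=8: only reaches 6(W), 5(W), 3(W), 2(W), all W → L
n=9: only reaches 7(W), 6(W), 4(W), 3(W), all W → L
n=10: reaches L-position 8 → W
n=11: reaches L-position 9 → W
n=12: reaches L-position 9 → W
n=13: reaches L-position 8 → W
n=14: reaches L-position 9 → W
n=15: reaches L-position 9 → W
n=16: only reaches 14(W), 13(W), 11(W), 10(W), all W → L
n=17: only reaches 15(W), 14(W), 12(W), 11(W), all W → L
n=18: reaches L-position 16 → W
n=19: reaches L-position 17 → W
n=20: reaches L-position 17 → W
n=21: reaches L-position 16 → W
n=22: reaches L-position 17 → W
n=23: reaches L-position 17 → W
n=24: only reaches 22(W), 21(W), 19(W), 18(W), all W → L
n=25: only reaches 23(W), 22(W), 20(W), 19(W), all W → L
n=26: reaches L-position 24 → W
n=27: reaches L-position 25 → W
The starting position 27 is W: the player to move should remove 2, leaving 25, handing over an L position.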